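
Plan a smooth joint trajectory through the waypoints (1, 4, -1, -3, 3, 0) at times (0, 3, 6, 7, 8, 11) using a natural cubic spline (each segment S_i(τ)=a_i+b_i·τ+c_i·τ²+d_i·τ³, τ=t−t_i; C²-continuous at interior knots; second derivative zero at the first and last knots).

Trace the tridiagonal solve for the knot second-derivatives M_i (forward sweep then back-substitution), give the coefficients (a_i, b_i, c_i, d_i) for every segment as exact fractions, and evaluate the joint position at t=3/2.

Δ: Δ0=1, Δ1=-5/3, Δ2=-2, Δ3=6, Δ4=-1
row 1: diag=12, rhs=-16; c'=1/4, d'=-4/3
row 2: denom=8−3·1/4=29/4; d'=(-2−3·-4/3)/(29/4)=8/29
row 3: denom=4−1·4/29=112/29; d'=(48−1·8/29)/(112/29)=173/14
row 4: denom=8−1·29/112=867/112; d'=(-42−1·173/14)/(867/112)=-6088/867
back: M4=-6088/867
back: M3=173/14−29/112·-6088/867=12290/867
back: M2=8/29−4/29·12290/867=-1456/867
back: M1=-4/3−1/4·-1456/867=-264/289
M: M0=0, M1=-264/289, M2=-1456/867, M3=12290/867, M4=-6088/867, M5=0
seg 0: a=1, c=M0/2=0, d=(M1−M0)/(6·3)=-44/867, b=Δ0−h0·(2M0+M1)/6=421/289
seg 1: a=4, c=M1/2=-132/289, d=(M2−M1)/(6·3)=-332/7803, b=Δ1−h1·(2M1+M2)/6=25/289
seg 2: a=-1, c=M2/2=-728/867, d=(M3−M2)/(6·1)=2291/867, b=Δ2−h2·(2M2+M3)/6=-1099/289
seg 3: a=-3, c=M3/2=6145/867, d=(M4−M3)/(6·1)=-1021/289, b=Δ3−h3·(2M3+M4)/6=2120/867
seg 4: a=3, c=M4/2=-3044/867, d=(M5−M4)/(6·3)=3044/7803, b=Δ4−h4·(2M4+M5)/6=5221/867
t_q=3/2 → seg 0, τ=3/2; S=1+421/289·τ+0·τ²+-44/867·τ³=871/289

  seg 0: a=1 b=421/289 c=0 d=-44/867
  seg 1: a=4 b=25/289 c=-132/289 d=-332/7803
  seg 2: a=-1 b=-1099/289 c=-728/867 d=2291/867
  seg 3: a=-3 b=2120/867 c=6145/867 d=-1021/289
  seg 4: a=3 b=5221/867 c=-3044/867 d=3044/7803
S(3/2) = 871/289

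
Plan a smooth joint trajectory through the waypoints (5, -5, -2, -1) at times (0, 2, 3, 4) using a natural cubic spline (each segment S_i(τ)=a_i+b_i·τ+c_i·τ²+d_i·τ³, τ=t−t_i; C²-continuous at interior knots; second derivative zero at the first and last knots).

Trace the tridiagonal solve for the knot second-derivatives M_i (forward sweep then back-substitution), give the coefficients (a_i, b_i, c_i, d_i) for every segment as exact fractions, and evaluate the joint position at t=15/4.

  seg 0: a=5 b=-183/23 c=0 d=17/23
  seg 1: a=-5 b=21/23 c=102/23 d=-54/23
  seg 2: a=-2 b=63/23 c=-60/23 d=20/23
S(15/4) = -385/368

Δ: Δ0=-5, Δ1=3, Δ2=1
row 1: diag=6, rhs=48; c'=1/6, d'=8
row 2: denom=4−1·1/6=23/6; d'=(-12−1·8)/(23/6)=-120/23
back: M2=-120/23
back: M1=8−1/6·-120/23=204/23
M: M0=0, M1=204/23, M2=-120/23, M3=0
seg 0: a=5, c=M0/2=0, d=(M1−M0)/(6·2)=17/23, b=Δ0−h0·(2M0+M1)/6=-183/23
seg 1: a=-5, c=M1/2=102/23, d=(M2−M1)/(6·1)=-54/23, b=Δ1−h1·(2M1+M2)/6=21/23
seg 2: a=-2, c=M2/2=-60/23, d=(M3−M2)/(6·1)=20/23, b=Δ2−h2·(2M2+M3)/6=63/23
t_q=15/4 → seg 2, τ=3/4; S=-2+63/23·τ+-60/23·τ²+20/23·τ³=-385/368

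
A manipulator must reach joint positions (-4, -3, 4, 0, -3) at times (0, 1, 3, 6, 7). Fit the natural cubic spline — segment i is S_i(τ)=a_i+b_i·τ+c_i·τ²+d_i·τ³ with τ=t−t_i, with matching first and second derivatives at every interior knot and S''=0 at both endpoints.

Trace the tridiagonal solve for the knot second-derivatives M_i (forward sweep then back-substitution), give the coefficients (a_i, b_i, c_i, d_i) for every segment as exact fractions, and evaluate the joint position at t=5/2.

Δ: Δ0=1, Δ1=7/2, Δ2=-4/3, Δ3=-3
row 1: diag=6, rhs=15; c'=1/3, d'=5/2
row 2: denom=10−2·1/3=28/3; d'=(-29−2·5/2)/(28/3)=-51/14
row 3: denom=8−3·9/28=197/28; d'=(-10−3·-51/14)/(197/28)=26/197
back: M3=26/197
back: M2=-51/14−9/28·26/197=-726/197
back: M1=5/2−1/3·-726/197=1469/394
M: M0=0, M1=1469/394, M2=-726/197, M3=26/197, M4=0
seg 0: a=-4, c=M0/2=0, d=(M1−M0)/(6·1)=1469/2364, b=Δ0−h0·(2M0+M1)/6=895/2364
seg 1: a=-3, c=M1/2=1469/788, d=(M2−M1)/(6·2)=-2921/4728, b=Δ1−h1·(2M1+M2)/6=2651/1182
seg 2: a=4, c=M2/2=-363/197, d=(M3−M2)/(6·3)=376/1773, b=Δ2−h2·(2M2+M3)/6=1351/591
seg 3: a=0, c=M3/2=13/197, d=(M4−M3)/(6·1)=-13/591, b=Δ3−h3·(2M3+M4)/6=-1799/591
t_q=5/2 → seg 1, τ=3/2; S=-3+2651/1182·τ+1469/788·τ²+-2921/4728·τ³=31187/12608

  seg 0: a=-4 b=895/2364 c=0 d=1469/2364
  seg 1: a=-3 b=2651/1182 c=1469/788 d=-2921/4728
  seg 2: a=4 b=1351/591 c=-363/197 d=376/1773
  seg 3: a=0 b=-1799/591 c=13/197 d=-13/591
S(5/2) = 31187/12608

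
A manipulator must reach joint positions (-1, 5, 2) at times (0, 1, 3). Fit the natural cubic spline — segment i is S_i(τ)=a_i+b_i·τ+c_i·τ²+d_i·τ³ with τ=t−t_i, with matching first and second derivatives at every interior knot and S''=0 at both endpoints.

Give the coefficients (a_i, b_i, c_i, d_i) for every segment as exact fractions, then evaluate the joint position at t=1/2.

Δ: Δ0=6, Δ1=-3/2
row 1: diag=6, rhs=-45; c'=1/3, d'=-15/2
back: M1=-15/2
M: M0=0, M1=-15/2, M2=0
seg 0: a=-1, c=M0/2=0, d=(M1−M0)/(6·1)=-5/4, b=Δ0−h0·(2M0+M1)/6=29/4
seg 1: a=5, c=M1/2=-15/4, d=(M2−M1)/(6·2)=5/8, b=Δ1−h1·(2M1+M2)/6=7/2
t_q=1/2 → seg 0, τ=1/2; S=-1+29/4·τ+0·τ²+-5/4·τ³=79/32

  seg 0: a=-1 b=29/4 c=0 d=-5/4
  seg 1: a=5 b=7/2 c=-15/4 d=5/8
S(1/2) = 79/32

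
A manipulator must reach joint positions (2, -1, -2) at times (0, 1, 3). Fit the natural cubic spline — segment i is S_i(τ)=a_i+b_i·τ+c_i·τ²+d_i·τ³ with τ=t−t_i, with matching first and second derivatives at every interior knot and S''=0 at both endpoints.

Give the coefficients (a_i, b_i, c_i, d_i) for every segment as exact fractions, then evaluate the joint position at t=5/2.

  seg 0: a=2 b=-41/12 c=0 d=5/12
  seg 1: a=-1 b=-13/6 c=5/4 d=-5/24
S(5/2) = -137/64

Δ: Δ0=-3, Δ1=-1/2
row 1: diag=6, rhs=15; c'=1/3, d'=5/2
back: M1=5/2
M: M0=0, M1=5/2, M2=0
seg 0: a=2, c=M0/2=0, d=(M1−M0)/(6·1)=5/12, b=Δ0−h0·(2M0+M1)/6=-41/12
seg 1: a=-1, c=M1/2=5/4, d=(M2−M1)/(6·2)=-5/24, b=Δ1−h1·(2M1+M2)/6=-13/6
t_q=5/2 → seg 1, τ=3/2; S=-1+-13/6·τ+5/4·τ²+-5/24·τ³=-137/64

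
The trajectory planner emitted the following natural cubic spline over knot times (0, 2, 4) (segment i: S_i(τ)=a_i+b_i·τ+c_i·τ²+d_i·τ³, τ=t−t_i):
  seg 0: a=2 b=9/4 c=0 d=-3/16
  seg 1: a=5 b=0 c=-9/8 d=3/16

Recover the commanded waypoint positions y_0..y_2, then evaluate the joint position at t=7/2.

y_0=2 y_1=5 y_2=2
S(7/2) = 397/128

y_0 = S_0(0) = a_0 = 2
y_1 = S_1(0) = a_1 = 5
y_2 = S_1(2) = 2
t_q=7/2 is in segment 1 (τ=3/2); S_1(τ)=397/128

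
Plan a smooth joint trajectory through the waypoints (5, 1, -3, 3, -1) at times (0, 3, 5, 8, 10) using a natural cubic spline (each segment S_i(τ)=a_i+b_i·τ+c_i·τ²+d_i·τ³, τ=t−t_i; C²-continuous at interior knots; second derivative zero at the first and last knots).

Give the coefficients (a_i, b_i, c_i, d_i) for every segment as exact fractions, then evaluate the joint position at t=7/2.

  seg 0: a=5 b=-111/145 c=0 d=-247/3915
  seg 1: a=1 b=-358/145 c=-247/435 d=349/870
  seg 2: a=-3 b=32/435 c=160/87 d=-1562/3915
  seg 3: a=3 b=146/435 c=-254/145 d=127/435
S(7/2) = -757/2320

Δ: Δ0=-4/3, Δ1=-2, Δ2=2, Δ3=-2
row 1: diag=10, rhs=-4; c'=1/5, d'=-2/5
row 2: denom=10−2·1/5=48/5; d'=(24−2·-2/5)/(48/5)=31/12
row 3: denom=10−3·5/16=145/16; d'=(-24−3·31/12)/(145/16)=-508/145
back: M3=-508/145
back: M2=31/12−5/16·-508/145=320/87
back: M1=-2/5−1/5·320/87=-494/435
M: M0=0, M1=-494/435, M2=320/87, M3=-508/145, M4=0
seg 0: a=5, c=M0/2=0, d=(M1−M0)/(6·3)=-247/3915, b=Δ0−h0·(2M0+M1)/6=-111/145
seg 1: a=1, c=M1/2=-247/435, d=(M2−M1)/(6·2)=349/870, b=Δ1−h1·(2M1+M2)/6=-358/145
seg 2: a=-3, c=M2/2=160/87, d=(M3−M2)/(6·3)=-1562/3915, b=Δ2−h2·(2M2+M3)/6=32/435
seg 3: a=3, c=M3/2=-254/145, d=(M4−M3)/(6·2)=127/435, b=Δ3−h3·(2M3+M4)/6=146/435
t_q=7/2 → seg 1, τ=1/2; S=1+-358/145·τ+-247/435·τ²+349/870·τ³=-757/2320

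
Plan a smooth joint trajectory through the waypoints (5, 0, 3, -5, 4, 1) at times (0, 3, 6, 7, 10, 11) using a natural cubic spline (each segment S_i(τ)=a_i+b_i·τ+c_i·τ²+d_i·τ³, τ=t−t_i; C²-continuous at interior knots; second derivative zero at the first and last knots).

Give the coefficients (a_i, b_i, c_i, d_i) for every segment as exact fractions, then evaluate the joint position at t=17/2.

Δ: Δ0=-5/3, Δ1=1, Δ2=-8, Δ3=3, Δ4=-3
row 1: diag=12, rhs=16; c'=1/4, d'=4/3
row 2: denom=8−3·1/4=29/4; d'=(-54−3·4/3)/(29/4)=-8
row 3: denom=8−1·4/29=228/29; d'=(66−1·-8)/(228/29)=1073/114
row 4: denom=8−3·29/76=521/76; d'=(-36−3·1073/114)/(521/76)=-4882/521
back: M4=-4882/521
back: M3=1073/114−29/76·-4882/521=20300/1563
back: M2=-8−4/29·20300/1563=-15304/1563
back: M1=4/3−1/4·-15304/1563=1970/521
M: M0=0, M1=1970/521, M2=-15304/1563, M3=20300/1563, M4=-4882/521, M5=0
seg 0: a=5, c=M0/2=0, d=(M1−M0)/(6·3)=985/4689, b=Δ0−h0·(2M0+M1)/6=-5560/1563
seg 1: a=0, c=M1/2=985/521, d=(M2−M1)/(6·3)=-10607/14067, b=Δ1−h1·(2M1+M2)/6=3305/1563
seg 2: a=3, c=M2/2=-7652/1563, d=(M3−M2)/(6·1)=1978/521, b=Δ2−h2·(2M2+M3)/6=-10786/1563
seg 3: a=-5, c=M3/2=10150/1563, d=(M4−M3)/(6·3)=-17473/14067, b=Δ3−h3·(2M3+M4)/6=-8288/1563
seg 4: a=4, c=M4/2=-2441/521, d=(M5−M4)/(6·1)=2441/1563, b=Δ4−h4·(2M4+M5)/6=193/1563
t_q=17/2 → seg 3, τ=3/2; S=-5+-8288/1563·τ+10150/1563·τ²+-17473/14067·τ³=-10565/4168

  seg 0: a=5 b=-5560/1563 c=0 d=985/4689
  seg 1: a=0 b=3305/1563 c=985/521 d=-10607/14067
  seg 2: a=3 b=-10786/1563 c=-7652/1563 d=1978/521
  seg 3: a=-5 b=-8288/1563 c=10150/1563 d=-17473/14067
  seg 4: a=4 b=193/1563 c=-2441/521 d=2441/1563
S(17/2) = -10565/4168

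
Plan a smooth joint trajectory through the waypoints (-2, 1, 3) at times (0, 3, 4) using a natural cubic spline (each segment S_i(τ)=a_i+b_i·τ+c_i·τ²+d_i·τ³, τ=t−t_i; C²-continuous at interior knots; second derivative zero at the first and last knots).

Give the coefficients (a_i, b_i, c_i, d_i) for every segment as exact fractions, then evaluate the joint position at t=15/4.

  seg 0: a=-2 b=5/8 c=0 d=1/24
  seg 1: a=1 b=7/4 c=3/8 d=-1/8
S(15/4) = 1265/512

Δ: Δ0=1, Δ1=2
row 1: diag=8, rhs=6; c'=1/8, d'=3/4
back: M1=3/4
M: M0=0, M1=3/4, M2=0
seg 0: a=-2, c=M0/2=0, d=(M1−M0)/(6·3)=1/24, b=Δ0−h0·(2M0+M1)/6=5/8
seg 1: a=1, c=M1/2=3/8, d=(M2−M1)/(6·1)=-1/8, b=Δ1−h1·(2M1+M2)/6=7/4
t_q=15/4 → seg 1, τ=3/4; S=1+7/4·τ+3/8·τ²+-1/8·τ³=1265/512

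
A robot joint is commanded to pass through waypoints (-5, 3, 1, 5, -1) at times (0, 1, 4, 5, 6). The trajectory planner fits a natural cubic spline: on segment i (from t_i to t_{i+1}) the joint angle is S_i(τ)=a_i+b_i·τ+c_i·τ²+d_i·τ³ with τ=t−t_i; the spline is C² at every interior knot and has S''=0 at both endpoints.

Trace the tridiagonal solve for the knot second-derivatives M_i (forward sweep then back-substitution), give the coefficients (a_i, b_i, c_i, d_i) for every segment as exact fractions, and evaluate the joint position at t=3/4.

Δ: Δ0=8, Δ1=-2/3, Δ2=4, Δ3=-6
row 1: diag=8, rhs=-52; c'=3/8, d'=-13/2
row 2: denom=8−3·3/8=55/8; d'=(28−3·-13/2)/(55/8)=76/11
row 3: denom=4−1·8/55=212/55; d'=(-60−1·76/11)/(212/55)=-920/53
back: M3=-920/53
back: M2=76/11−8/55·-920/53=500/53
back: M1=-13/2−3/8·500/53=-532/53
M: M0=0, M1=-532/53, M2=500/53, M3=-920/53, M4=0
seg 0: a=-5, c=M0/2=0, d=(M1−M0)/(6·1)=-266/159, b=Δ0−h0·(2M0+M1)/6=1538/159
seg 1: a=3, c=M1/2=-266/53, d=(M2−M1)/(6·3)=172/159, b=Δ1−h1·(2M1+M2)/6=740/159
seg 2: a=1, c=M2/2=250/53, d=(M3−M2)/(6·1)=-710/159, b=Δ2−h2·(2M2+M3)/6=596/159
seg 3: a=5, c=M3/2=-460/53, d=(M4−M3)/(6·1)=460/159, b=Δ3−h3·(2M3+M4)/6=-34/159
t_q=3/4 → seg 0, τ=3/4; S=-5+1538/159·τ+0·τ²+-266/159·τ³=2627/1696

  seg 0: a=-5 b=1538/159 c=0 d=-266/159
  seg 1: a=3 b=740/159 c=-266/53 d=172/159
  seg 2: a=1 b=596/159 c=250/53 d=-710/159
  seg 3: a=5 b=-34/159 c=-460/53 d=460/159
S(3/4) = 2627/1696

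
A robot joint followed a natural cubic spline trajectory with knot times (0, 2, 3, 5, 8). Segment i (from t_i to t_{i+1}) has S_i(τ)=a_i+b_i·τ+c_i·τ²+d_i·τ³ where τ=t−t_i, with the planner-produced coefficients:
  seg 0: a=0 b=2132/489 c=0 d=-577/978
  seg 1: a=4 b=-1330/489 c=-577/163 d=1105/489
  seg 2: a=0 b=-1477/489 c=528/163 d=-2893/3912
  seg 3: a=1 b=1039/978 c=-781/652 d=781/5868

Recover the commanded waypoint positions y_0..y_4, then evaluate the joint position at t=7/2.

y_0 = S_0(0) = a_0 = 0
y_1 = S_1(0) = a_1 = 4
y_2 = S_2(0) = a_2 = 0
y_3 = S_3(0) = a_3 = 1
y_4 = S_3(3) = -3
t_q=7/2 is in segment 2 (τ=1/2); S_2(τ)=-8271/10432

y_0=0 y_1=4 y_2=0 y_3=1 y_4=-3
S(7/2) = -8271/10432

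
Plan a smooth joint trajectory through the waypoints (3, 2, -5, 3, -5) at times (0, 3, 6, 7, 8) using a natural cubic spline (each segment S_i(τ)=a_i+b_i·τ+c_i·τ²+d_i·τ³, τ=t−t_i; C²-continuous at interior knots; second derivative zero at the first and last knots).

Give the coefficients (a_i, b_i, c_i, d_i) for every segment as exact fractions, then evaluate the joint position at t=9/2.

Δ: Δ0=-1/3, Δ1=-7/3, Δ2=8, Δ3=-8
row 1: diag=12, rhs=-12; c'=1/4, d'=-1
row 2: denom=8−3·1/4=29/4; d'=(62−3·-1)/(29/4)=260/29
row 3: denom=4−1·4/29=112/29; d'=(-96−1·260/29)/(112/29)=-761/28
back: M3=-761/28
back: M2=260/29−4/29·-761/28=89/7
back: M1=-1−1/4·89/7=-117/28
M: M0=0, M1=-117/28, M2=89/7, M3=-761/28, M4=0
seg 0: a=3, c=M0/2=0, d=(M1−M0)/(6·3)=-13/56, b=Δ0−h0·(2M0+M1)/6=295/168
seg 1: a=2, c=M1/2=-117/56, d=(M2−M1)/(6·3)=473/504, b=Δ1−h1·(2M1+M2)/6=-379/84
seg 2: a=-5, c=M2/2=89/14, d=(M3−M2)/(6·1)=-1117/168, b=Δ2−h2·(2M2+M3)/6=199/24
seg 3: a=3, c=M3/2=-761/56, d=(M4−M3)/(6·1)=761/168, b=Δ3−h3·(2M3+M4)/6=89/84
t_q=9/2 → seg 1, τ=3/2; S=2+-379/84·τ+-117/56·τ²+473/504·τ³=-2823/448

  seg 0: a=3 b=295/168 c=0 d=-13/56
  seg 1: a=2 b=-379/84 c=-117/56 d=473/504
  seg 2: a=-5 b=199/24 c=89/14 d=-1117/168
  seg 3: a=3 b=89/84 c=-761/56 d=761/168
S(9/2) = -2823/448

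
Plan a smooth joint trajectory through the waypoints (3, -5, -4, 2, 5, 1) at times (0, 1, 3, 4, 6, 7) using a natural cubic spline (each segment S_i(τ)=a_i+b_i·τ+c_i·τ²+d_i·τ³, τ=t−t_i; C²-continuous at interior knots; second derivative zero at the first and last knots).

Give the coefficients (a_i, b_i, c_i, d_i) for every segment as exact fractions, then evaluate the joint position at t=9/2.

  seg 0: a=3 b=-479/52 c=0 d=63/52
  seg 1: a=-5 b=-145/26 c=189/52 d=-31/104
  seg 2: a=-4 b=70/13 c=24/13 d=-16/13
  seg 3: a=2 b=70/13 c=-24/13 d=-5/104
  seg 4: a=5 b=-67/26 c=-111/52 d=37/52
S(9/2) = 3515/832

Δ: Δ0=-8, Δ1=1/2, Δ2=6, Δ3=3/2, Δ4=-4
row 1: diag=6, rhs=51; c'=1/3, d'=17/2
row 2: denom=6−2·1/3=16/3; d'=(33−2·17/2)/(16/3)=3
row 3: denom=6−1·3/16=93/16; d'=(-27−1·3)/(93/16)=-160/31
row 4: denom=6−2·32/93=494/93; d'=(-33−2·-160/31)/(494/93)=-111/26
back: M4=-111/26
back: M3=-160/31−32/93·-111/26=-48/13
back: M2=3−3/16·-48/13=48/13
back: M1=17/2−1/3·48/13=189/26
M: M0=0, M1=189/26, M2=48/13, M3=-48/13, M4=-111/26, M5=0
seg 0: a=3, c=M0/2=0, d=(M1−M0)/(6·1)=63/52, b=Δ0−h0·(2M0+M1)/6=-479/52
seg 1: a=-5, c=M1/2=189/52, d=(M2−M1)/(6·2)=-31/104, b=Δ1−h1·(2M1+M2)/6=-145/26
seg 2: a=-4, c=M2/2=24/13, d=(M3−M2)/(6·1)=-16/13, b=Δ2−h2·(2M2+M3)/6=70/13
seg 3: a=2, c=M3/2=-24/13, d=(M4−M3)/(6·2)=-5/104, b=Δ3−h3·(2M3+M4)/6=70/13
seg 4: a=5, c=M4/2=-111/52, d=(M5−M4)/(6·1)=37/52, b=Δ4−h4·(2M4+M5)/6=-67/26
t_q=9/2 → seg 3, τ=1/2; S=2+70/13·τ+-24/13·τ²+-5/104·τ³=3515/832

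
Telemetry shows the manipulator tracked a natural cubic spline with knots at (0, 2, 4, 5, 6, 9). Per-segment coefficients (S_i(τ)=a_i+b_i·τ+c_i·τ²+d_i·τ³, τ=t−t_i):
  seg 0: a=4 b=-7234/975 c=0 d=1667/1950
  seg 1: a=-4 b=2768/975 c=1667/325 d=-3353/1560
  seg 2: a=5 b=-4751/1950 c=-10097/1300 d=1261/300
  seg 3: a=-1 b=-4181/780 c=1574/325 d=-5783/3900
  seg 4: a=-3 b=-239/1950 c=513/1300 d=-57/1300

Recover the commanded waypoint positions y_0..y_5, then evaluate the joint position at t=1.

y_0=4 y_1=-4 y_2=5 y_3=-1 y_4=-3 y_5=-1
S(1) = -1667/650

y_0 = S_0(0) = a_0 = 4
y_1 = S_1(0) = a_1 = -4
y_2 = S_2(0) = a_2 = 5
y_3 = S_3(0) = a_3 = -1
y_4 = S_4(0) = a_4 = -3
y_5 = S_4(3) = -1
t_q=1 is in segment 0 (τ=1); S_0(τ)=-1667/650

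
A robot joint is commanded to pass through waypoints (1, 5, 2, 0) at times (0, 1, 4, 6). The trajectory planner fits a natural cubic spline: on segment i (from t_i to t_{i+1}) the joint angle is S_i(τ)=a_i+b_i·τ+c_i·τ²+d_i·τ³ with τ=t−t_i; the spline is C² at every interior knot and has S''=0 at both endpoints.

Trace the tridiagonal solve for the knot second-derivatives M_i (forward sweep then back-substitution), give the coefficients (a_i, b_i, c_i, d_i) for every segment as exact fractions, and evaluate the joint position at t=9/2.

Δ: Δ0=4, Δ1=-1, Δ2=-1
row 1: diag=8, rhs=-30; c'=3/8, d'=-15/4
row 2: denom=10−3·3/8=71/8; d'=(0−3·-15/4)/(71/8)=90/71
back: M2=90/71
back: M1=-15/4−3/8·90/71=-300/71
M: M0=0, M1=-300/71, M2=90/71, M3=0
seg 0: a=1, c=M0/2=0, d=(M1−M0)/(6·1)=-50/71, b=Δ0−h0·(2M0+M1)/6=334/71
seg 1: a=5, c=M1/2=-150/71, d=(M2−M1)/(6·3)=65/213, b=Δ1−h1·(2M1+M2)/6=184/71
seg 2: a=2, c=M2/2=45/71, d=(M3−M2)/(6·2)=-15/142, b=Δ2−h2·(2M2+M3)/6=-131/71
t_q=9/2 → seg 2, τ=1/2; S=2+-131/71·τ+45/71·τ²+-15/142·τ³=1389/1136

  seg 0: a=1 b=334/71 c=0 d=-50/71
  seg 1: a=5 b=184/71 c=-150/71 d=65/213
  seg 2: a=2 b=-131/71 c=45/71 d=-15/142
S(9/2) = 1389/1136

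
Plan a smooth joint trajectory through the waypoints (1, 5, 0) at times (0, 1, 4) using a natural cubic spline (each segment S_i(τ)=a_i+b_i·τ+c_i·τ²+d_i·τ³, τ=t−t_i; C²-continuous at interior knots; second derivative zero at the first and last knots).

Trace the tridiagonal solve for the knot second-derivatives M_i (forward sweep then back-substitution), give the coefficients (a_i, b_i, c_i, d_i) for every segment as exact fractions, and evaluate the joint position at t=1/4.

  seg 0: a=1 b=113/24 c=0 d=-17/24
  seg 1: a=5 b=31/12 c=-17/8 d=17/72
S(1/4) = 1109/512

Δ: Δ0=4, Δ1=-5/3
row 1: diag=8, rhs=-34; c'=3/8, d'=-17/4
back: M1=-17/4
M: M0=0, M1=-17/4, M2=0
seg 0: a=1, c=M0/2=0, d=(M1−M0)/(6·1)=-17/24, b=Δ0−h0·(2M0+M1)/6=113/24
seg 1: a=5, c=M1/2=-17/8, d=(M2−M1)/(6·3)=17/72, b=Δ1−h1·(2M1+M2)/6=31/12
t_q=1/4 → seg 0, τ=1/4; S=1+113/24·τ+0·τ²+-17/24·τ³=1109/512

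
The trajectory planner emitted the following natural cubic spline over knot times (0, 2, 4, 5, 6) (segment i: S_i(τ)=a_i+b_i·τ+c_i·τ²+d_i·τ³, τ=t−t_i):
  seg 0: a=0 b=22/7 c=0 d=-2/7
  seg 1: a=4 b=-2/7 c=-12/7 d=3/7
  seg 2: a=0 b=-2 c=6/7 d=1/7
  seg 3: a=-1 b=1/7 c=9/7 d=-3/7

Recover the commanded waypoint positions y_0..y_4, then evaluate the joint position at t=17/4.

y_0=0 y_1=4 y_2=0 y_3=-1 y_4=0
S(17/4) = -199/448

y_0 = S_0(0) = a_0 = 0
y_1 = S_1(0) = a_1 = 4
y_2 = S_2(0) = a_2 = 0
y_3 = S_3(0) = a_3 = -1
y_4 = S_3(1) = 0
t_q=17/4 is in segment 2 (τ=1/4); S_2(τ)=-199/448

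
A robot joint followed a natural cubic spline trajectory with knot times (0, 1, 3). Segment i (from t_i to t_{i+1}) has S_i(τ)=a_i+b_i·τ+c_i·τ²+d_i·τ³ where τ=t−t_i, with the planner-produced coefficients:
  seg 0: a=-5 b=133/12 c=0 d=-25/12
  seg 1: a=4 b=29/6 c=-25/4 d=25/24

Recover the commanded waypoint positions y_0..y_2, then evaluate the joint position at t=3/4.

y_0=-5 y_1=4 y_2=-3
S(3/4) = 623/256

y_0 = S_0(0) = a_0 = -5
y_1 = S_1(0) = a_1 = 4
y_2 = S_1(2) = -3
t_q=3/4 is in segment 0 (τ=3/4); S_0(τ)=623/256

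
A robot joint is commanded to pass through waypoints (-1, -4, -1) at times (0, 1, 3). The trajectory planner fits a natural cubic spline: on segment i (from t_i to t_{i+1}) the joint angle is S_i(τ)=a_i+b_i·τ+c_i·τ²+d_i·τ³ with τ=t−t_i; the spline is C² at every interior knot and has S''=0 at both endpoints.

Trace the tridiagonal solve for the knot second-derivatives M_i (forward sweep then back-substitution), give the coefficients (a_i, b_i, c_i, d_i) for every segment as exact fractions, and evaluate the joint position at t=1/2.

  seg 0: a=-1 b=-15/4 c=0 d=3/4
  seg 1: a=-4 b=-3/2 c=9/4 d=-3/8
S(1/2) = -89/32

Δ: Δ0=-3, Δ1=3/2
row 1: diag=6, rhs=27; c'=1/3, d'=9/2
back: M1=9/2
M: M0=0, M1=9/2, M2=0
seg 0: a=-1, c=M0/2=0, d=(M1−M0)/(6·1)=3/4, b=Δ0−h0·(2M0+M1)/6=-15/4
seg 1: a=-4, c=M1/2=9/4, d=(M2−M1)/(6·2)=-3/8, b=Δ1−h1·(2M1+M2)/6=-3/2
t_q=1/2 → seg 0, τ=1/2; S=-1+-15/4·τ+0·τ²+3/4·τ³=-89/32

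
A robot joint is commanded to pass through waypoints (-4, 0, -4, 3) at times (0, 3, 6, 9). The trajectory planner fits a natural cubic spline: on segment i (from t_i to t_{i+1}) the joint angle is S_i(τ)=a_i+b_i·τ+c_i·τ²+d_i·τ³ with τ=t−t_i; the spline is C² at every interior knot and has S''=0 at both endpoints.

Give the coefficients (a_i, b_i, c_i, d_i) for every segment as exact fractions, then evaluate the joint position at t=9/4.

Δ: Δ0=4/3, Δ1=-4/3, Δ2=7/3
row 1: diag=12, rhs=-16; c'=1/4, d'=-4/3
row 2: denom=12−3·1/4=45/4; d'=(22−3·-4/3)/(45/4)=104/45
back: M2=104/45
back: M1=-4/3−1/4·104/45=-86/45
M: M0=0, M1=-86/45, M2=104/45, M3=0
seg 0: a=-4, c=M0/2=0, d=(M1−M0)/(6·3)=-43/405, b=Δ0−h0·(2M0+M1)/6=103/45
seg 1: a=0, c=M1/2=-43/45, d=(M2−M1)/(6·3)=19/81, b=Δ1−h1·(2M1+M2)/6=-26/45
seg 2: a=-4, c=M2/2=52/45, d=(M3−M2)/(6·3)=-52/405, b=Δ2−h2·(2M2+M3)/6=1/45
t_q=9/4 → seg 0, τ=9/4; S=-4+103/45·τ+0·τ²+-43/405·τ³=-19/320

  seg 0: a=-4 b=103/45 c=0 d=-43/405
  seg 1: a=0 b=-26/45 c=-43/45 d=19/81
  seg 2: a=-4 b=1/45 c=52/45 d=-52/405
S(9/4) = -19/320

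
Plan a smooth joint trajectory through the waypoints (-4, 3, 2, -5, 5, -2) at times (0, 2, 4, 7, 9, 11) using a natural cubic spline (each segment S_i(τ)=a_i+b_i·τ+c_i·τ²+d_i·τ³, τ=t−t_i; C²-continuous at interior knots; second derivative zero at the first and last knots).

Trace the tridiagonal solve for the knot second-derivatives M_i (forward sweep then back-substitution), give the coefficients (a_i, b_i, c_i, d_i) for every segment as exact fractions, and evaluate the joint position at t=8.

Δ: Δ0=7/2, Δ1=-1/2, Δ2=-7/3, Δ3=5, Δ4=-7/2
row 1: diag=8, rhs=-24; c'=1/4, d'=-3
row 2: denom=10−2·1/4=19/2; d'=(-11−2·-3)/(19/2)=-10/19
row 3: denom=10−3·6/19=172/19; d'=(44−3·-10/19)/(172/19)=433/86
row 4: denom=8−2·19/86=325/43; d'=(-51−2·433/86)/(325/43)=-202/25
back: M4=-202/25
back: M3=433/86−19/86·-202/25=341/50
back: M2=-10/19−6/19·341/50=-67/25
back: M1=-3−1/4·-67/25=-233/100
M: M0=0, M1=-233/100, M2=-67/25, M3=341/50, M4=-202/25, M5=0
seg 0: a=-4, c=M0/2=0, d=(M1−M0)/(6·2)=-233/1200, b=Δ0−h0·(2M0+M1)/6=1283/300
seg 1: a=3, c=M1/2=-233/200, d=(M2−M1)/(6·2)=-7/240, b=Δ1−h1·(2M1+M2)/6=146/75
seg 2: a=2, c=M2/2=-67/50, d=(M3−M2)/(6·3)=19/36, b=Δ2−h2·(2M2+M3)/6=-919/300
seg 3: a=-5, c=M3/2=341/100, d=(M4−M3)/(6·2)=-149/120, b=Δ3−h3·(2M3+M4)/6=236/75
seg 4: a=5, c=M4/2=-101/25, d=(M5−M4)/(6·2)=101/150, b=Δ4−h4·(2M4+M5)/6=283/150
t_q=8 → seg 3, τ=1; S=-5+236/75·τ+341/100·τ²+-149/120·τ³=63/200

  seg 0: a=-4 b=1283/300 c=0 d=-233/1200
  seg 1: a=3 b=146/75 c=-233/200 d=-7/240
  seg 2: a=2 b=-919/300 c=-67/50 d=19/36
  seg 3: a=-5 b=236/75 c=341/100 d=-149/120
  seg 4: a=5 b=283/150 c=-101/25 d=101/150
S(8) = 63/200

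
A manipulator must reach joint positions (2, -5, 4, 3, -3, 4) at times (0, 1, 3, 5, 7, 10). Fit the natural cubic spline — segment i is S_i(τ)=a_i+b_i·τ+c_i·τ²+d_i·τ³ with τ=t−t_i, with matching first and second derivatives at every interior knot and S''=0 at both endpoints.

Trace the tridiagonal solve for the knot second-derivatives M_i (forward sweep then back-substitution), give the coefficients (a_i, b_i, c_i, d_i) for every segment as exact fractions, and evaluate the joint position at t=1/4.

Δ: Δ0=-7, Δ1=9/2, Δ2=-1/2, Δ3=-3, Δ4=7/3
row 1: diag=6, rhs=69; c'=1/3, d'=23/2
row 2: denom=8−2·1/3=22/3; d'=(-30−2·23/2)/(22/3)=-159/22
row 3: denom=8−2·3/11=82/11; d'=(-15−2·-159/22)/(82/11)=-3/41
row 4: denom=10−2·11/41=388/41; d'=(32−2·-3/41)/(388/41)=659/194
back: M4=659/194
back: M3=-3/41−11/41·659/194=-191/194
back: M2=-159/22−3/11·-191/194=-675/97
back: M1=23/2−1/3·-675/97=2681/194
M: M0=0, M1=2681/194, M2=-675/97, M3=-191/194, M4=659/194, M5=0
seg 0: a=2, c=M0/2=0, d=(M1−M0)/(6·1)=2681/1164, b=Δ0−h0·(2M0+M1)/6=-10829/1164
seg 1: a=-5, c=M1/2=2681/388, d=(M2−M1)/(6·2)=-4031/2328, b=Δ1−h1·(2M1+M2)/6=-1393/582
seg 2: a=4, c=M2/2=-675/194, d=(M3−M2)/(6·2)=1159/2328, b=Δ2−h2·(2M2+M3)/6=1300/291
seg 3: a=3, c=M3/2=-191/388, d=(M4−M3)/(6·2)=425/1164, b=Δ3−h3·(2M3+M4)/6=-2023/582
seg 4: a=-3, c=M4/2=659/388, d=(M5−M4)/(6·3)=-659/3492, b=Δ4−h4·(2M4+M5)/6=-619/582
t_q=1/4 → seg 0, τ=1/4; S=2+-10829/1164·τ+0·τ²+2681/1164·τ³=-7197/24832

  seg 0: a=2 b=-10829/1164 c=0 d=2681/1164
  seg 1: a=-5 b=-1393/582 c=2681/388 d=-4031/2328
  seg 2: a=4 b=1300/291 c=-675/194 d=1159/2328
  seg 3: a=3 b=-2023/582 c=-191/388 d=425/1164
  seg 4: a=-3 b=-619/582 c=659/388 d=-659/3492
S(1/4) = -7197/24832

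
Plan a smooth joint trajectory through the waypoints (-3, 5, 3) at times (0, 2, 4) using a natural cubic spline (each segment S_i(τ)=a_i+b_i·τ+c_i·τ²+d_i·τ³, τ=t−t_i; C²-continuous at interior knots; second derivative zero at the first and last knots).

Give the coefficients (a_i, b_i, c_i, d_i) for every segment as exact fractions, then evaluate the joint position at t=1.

  seg 0: a=-3 b=21/4 c=0 d=-5/16
  seg 1: a=5 b=3/2 c=-15/8 d=5/16
S(1) = 31/16

Δ: Δ0=4, Δ1=-1
row 1: diag=8, rhs=-30; c'=1/4, d'=-15/4
back: M1=-15/4
M: M0=0, M1=-15/4, M2=0
seg 0: a=-3, c=M0/2=0, d=(M1−M0)/(6·2)=-5/16, b=Δ0−h0·(2M0+M1)/6=21/4
seg 1: a=5, c=M1/2=-15/8, d=(M2−M1)/(6·2)=5/16, b=Δ1−h1·(2M1+M2)/6=3/2
t_q=1 → seg 0, τ=1; S=-3+21/4·τ+0·τ²+-5/16·τ³=31/16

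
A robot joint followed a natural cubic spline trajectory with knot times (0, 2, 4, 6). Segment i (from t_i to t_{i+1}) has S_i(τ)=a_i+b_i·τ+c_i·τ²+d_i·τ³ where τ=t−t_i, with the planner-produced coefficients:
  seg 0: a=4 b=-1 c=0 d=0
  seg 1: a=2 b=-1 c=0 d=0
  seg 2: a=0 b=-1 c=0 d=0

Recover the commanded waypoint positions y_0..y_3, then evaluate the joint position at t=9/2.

y_0 = S_0(0) = a_0 = 4
y_1 = S_1(0) = a_1 = 2
y_2 = S_2(0) = a_2 = 0
y_3 = S_2(2) = -2
t_q=9/2 is in segment 2 (τ=1/2); S_2(τ)=-1/2

y_0=4 y_1=2 y_2=0 y_3=-2
S(9/2) = -1/2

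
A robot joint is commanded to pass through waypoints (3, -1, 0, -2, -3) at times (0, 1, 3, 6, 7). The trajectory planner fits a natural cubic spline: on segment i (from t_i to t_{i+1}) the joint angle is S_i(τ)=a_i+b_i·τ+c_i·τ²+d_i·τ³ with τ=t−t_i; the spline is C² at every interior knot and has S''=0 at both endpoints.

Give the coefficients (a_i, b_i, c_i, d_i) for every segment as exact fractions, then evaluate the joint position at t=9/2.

Δ: Δ0=-4, Δ1=1/2, Δ2=-2/3, Δ3=-1
row 1: diag=6, rhs=27; c'=1/3, d'=9/2
row 2: denom=10−2·1/3=28/3; d'=(-7−2·9/2)/(28/3)=-12/7
row 3: denom=8−3·9/28=197/28; d'=(-2−3·-12/7)/(197/28)=88/197
back: M3=88/197
back: M2=-12/7−9/28·88/197=-366/197
back: M1=9/2−1/3·-366/197=2017/394
M: M0=0, M1=2017/394, M2=-366/197, M3=88/197, M4=0
seg 0: a=3, c=M0/2=0, d=(M1−M0)/(6·1)=2017/2364, b=Δ0−h0·(2M0+M1)/6=-11473/2364
seg 1: a=-1, c=M1/2=2017/788, d=(M2−M1)/(6·2)=-2749/4728, b=Δ1−h1·(2M1+M2)/6=-2711/1182
seg 2: a=0, c=M2/2=-183/197, d=(M3−M2)/(6·3)=227/1773, b=Δ2−h2·(2M2+M3)/6=572/591
seg 3: a=-2, c=M3/2=44/197, d=(M4−M3)/(6·1)=-44/591, b=Δ3−h3·(2M3+M4)/6=-679/591
t_q=9/2 → seg 2, τ=3/2; S=0+572/591·τ+-183/197·τ²+227/1773·τ³=-325/1576

  seg 0: a=3 b=-11473/2364 c=0 d=2017/2364
  seg 1: a=-1 b=-2711/1182 c=2017/788 d=-2749/4728
  seg 2: a=0 b=572/591 c=-183/197 d=227/1773
  seg 3: a=-2 b=-679/591 c=44/197 d=-44/591
S(9/2) = -325/1576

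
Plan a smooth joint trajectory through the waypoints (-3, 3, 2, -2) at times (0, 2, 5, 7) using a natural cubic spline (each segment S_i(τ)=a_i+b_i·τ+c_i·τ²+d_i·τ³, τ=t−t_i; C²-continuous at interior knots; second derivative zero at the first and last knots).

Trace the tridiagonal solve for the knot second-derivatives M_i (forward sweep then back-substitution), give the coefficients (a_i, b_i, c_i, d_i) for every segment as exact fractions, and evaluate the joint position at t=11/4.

  seg 0: a=-3 b=989/273 c=0 d=-85/546
  seg 1: a=3 b=479/273 c=-85/91 d=5/63
  seg 2: a=2 b=-466/273 c=-20/91 d=10/273
S(11/4) = 22271/5824

Δ: Δ0=3, Δ1=-1/3, Δ2=-2
row 1: diag=10, rhs=-20; c'=3/10, d'=-2
row 2: denom=10−3·3/10=91/10; d'=(-10−3·-2)/(91/10)=-40/91
back: M2=-40/91
back: M1=-2−3/10·-40/91=-170/91
M: M0=0, M1=-170/91, M2=-40/91, M3=0
seg 0: a=-3, c=M0/2=0, d=(M1−M0)/(6·2)=-85/546, b=Δ0−h0·(2M0+M1)/6=989/273
seg 1: a=3, c=M1/2=-85/91, d=(M2−M1)/(6·3)=5/63, b=Δ1−h1·(2M1+M2)/6=479/273
seg 2: a=2, c=M2/2=-20/91, d=(M3−M2)/(6·2)=10/273, b=Δ2−h2·(2M2+M3)/6=-466/273
t_q=11/4 → seg 1, τ=3/4; S=3+479/273·τ+-85/91·τ²+5/63·τ³=22271/5824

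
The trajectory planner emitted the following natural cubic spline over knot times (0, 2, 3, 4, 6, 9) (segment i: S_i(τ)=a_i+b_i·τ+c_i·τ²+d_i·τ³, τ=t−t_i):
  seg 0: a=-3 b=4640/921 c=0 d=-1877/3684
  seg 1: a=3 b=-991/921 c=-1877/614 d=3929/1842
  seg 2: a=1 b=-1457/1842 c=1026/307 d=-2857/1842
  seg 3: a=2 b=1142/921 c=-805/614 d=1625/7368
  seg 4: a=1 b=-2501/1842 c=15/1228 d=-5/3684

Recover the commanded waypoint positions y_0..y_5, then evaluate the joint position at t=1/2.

y_0=-3 y_1=3 y_2=1 y_3=2 y_4=1 y_5=-3
S(1/2) = -5351/9824

y_0 = S_0(0) = a_0 = -3
y_1 = S_1(0) = a_1 = 3
y_2 = S_2(0) = a_2 = 1
y_3 = S_3(0) = a_3 = 2
y_4 = S_4(0) = a_4 = 1
y_5 = S_4(3) = -3
t_q=1/2 is in segment 0 (τ=1/2); S_0(τ)=-5351/9824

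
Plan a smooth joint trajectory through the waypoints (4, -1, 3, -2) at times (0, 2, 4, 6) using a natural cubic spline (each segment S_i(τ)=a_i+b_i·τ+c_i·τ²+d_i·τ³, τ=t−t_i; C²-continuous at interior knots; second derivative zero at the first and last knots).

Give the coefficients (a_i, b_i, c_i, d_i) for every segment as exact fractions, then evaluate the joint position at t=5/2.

Δ: Δ0=-5/2, Δ1=2, Δ2=-5/2
row 1: diag=8, rhs=27; c'=1/4, d'=27/8
row 2: denom=8−2·1/4=15/2; d'=(-27−2·27/8)/(15/2)=-9/2
back: M2=-9/2
back: M1=27/8−1/4·-9/2=9/2
M: M0=0, M1=9/2, M2=-9/2, M3=0
seg 0: a=4, c=M0/2=0, d=(M1−M0)/(6·2)=3/8, b=Δ0−h0·(2M0+M1)/6=-4
seg 1: a=-1, c=M1/2=9/4, d=(M2−M1)/(6·2)=-3/4, b=Δ1−h1·(2M1+M2)/6=1/2
seg 2: a=3, c=M2/2=-9/4, d=(M3−M2)/(6·2)=3/8, b=Δ2−h2·(2M2+M3)/6=1/2
t_q=5/2 → seg 1, τ=1/2; S=-1+1/2·τ+9/4·τ²+-3/4·τ³=-9/32

  seg 0: a=4 b=-4 c=0 d=3/8
  seg 1: a=-1 b=1/2 c=9/4 d=-3/4
  seg 2: a=3 b=1/2 c=-9/4 d=3/8
S(5/2) = -9/32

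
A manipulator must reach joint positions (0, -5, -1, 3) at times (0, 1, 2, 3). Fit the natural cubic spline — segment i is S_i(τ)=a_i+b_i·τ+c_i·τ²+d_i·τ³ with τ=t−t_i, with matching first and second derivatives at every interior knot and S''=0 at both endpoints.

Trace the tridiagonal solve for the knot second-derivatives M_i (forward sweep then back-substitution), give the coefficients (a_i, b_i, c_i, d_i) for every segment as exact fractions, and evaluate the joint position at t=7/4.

  seg 0: a=0 b=-37/5 c=0 d=12/5
  seg 1: a=-5 b=-1/5 c=36/5 d=-3
  seg 2: a=-1 b=26/5 c=-9/5 d=3/5
S(7/4) = -757/320

Δ: Δ0=-5, Δ1=4, Δ2=4
row 1: diag=4, rhs=54; c'=1/4, d'=27/2
row 2: denom=4−1·1/4=15/4; d'=(0−1·27/2)/(15/4)=-18/5
back: M2=-18/5
back: M1=27/2−1/4·-18/5=72/5
M: M0=0, M1=72/5, M2=-18/5, M3=0
seg 0: a=0, c=M0/2=0, d=(M1−M0)/(6·1)=12/5, b=Δ0−h0·(2M0+M1)/6=-37/5
seg 1: a=-5, c=M1/2=36/5, d=(M2−M1)/(6·1)=-3, b=Δ1−h1·(2M1+M2)/6=-1/5
seg 2: a=-1, c=M2/2=-9/5, d=(M3−M2)/(6·1)=3/5, b=Δ2−h2·(2M2+M3)/6=26/5
t_q=7/4 → seg 1, τ=3/4; S=-5+-1/5·τ+36/5·τ²+-3·τ³=-757/320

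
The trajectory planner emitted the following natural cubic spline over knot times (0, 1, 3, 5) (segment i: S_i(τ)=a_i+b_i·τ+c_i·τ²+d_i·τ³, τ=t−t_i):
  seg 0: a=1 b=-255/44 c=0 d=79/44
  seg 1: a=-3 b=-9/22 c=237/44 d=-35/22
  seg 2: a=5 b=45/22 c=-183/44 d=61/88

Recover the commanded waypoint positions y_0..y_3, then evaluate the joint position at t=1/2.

y_0 = S_0(0) = a_0 = 1
y_1 = S_1(0) = a_1 = -3
y_2 = S_2(0) = a_2 = 5
y_3 = S_2(2) = -2
t_q=1/2 is in segment 0 (τ=1/2); S_0(τ)=-589/352

y_0=1 y_1=-3 y_2=5 y_3=-2
S(1/2) = -589/352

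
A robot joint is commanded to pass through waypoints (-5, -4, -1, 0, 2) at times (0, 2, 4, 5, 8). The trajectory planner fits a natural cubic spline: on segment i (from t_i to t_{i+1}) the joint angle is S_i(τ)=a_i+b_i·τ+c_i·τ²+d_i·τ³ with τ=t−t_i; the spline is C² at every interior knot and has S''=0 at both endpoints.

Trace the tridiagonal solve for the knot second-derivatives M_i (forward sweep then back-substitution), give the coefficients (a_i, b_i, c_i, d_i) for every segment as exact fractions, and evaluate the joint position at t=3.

Δ: Δ0=1/2, Δ1=3/2, Δ2=1, Δ3=2/3
row 1: diag=8, rhs=6; c'=1/4, d'=3/4
row 2: denom=6−2·1/4=11/2; d'=(-3−2·3/4)/(11/2)=-9/11
row 3: denom=8−1·2/11=86/11; d'=(-2−1·-9/11)/(86/11)=-13/86
back: M3=-13/86
back: M2=-9/11−2/11·-13/86=-34/43
back: M1=3/4−1/4·-34/43=163/172
M: M0=0, M1=163/172, M2=-34/43, M3=-13/86, M4=0
seg 0: a=-5, c=M0/2=0, d=(M1−M0)/(6·2)=163/2064, b=Δ0−h0·(2M0+M1)/6=95/516
seg 1: a=-4, c=M1/2=163/344, d=(M2−M1)/(6·2)=-299/2064, b=Δ1−h1·(2M1+M2)/6=146/129
seg 2: a=-1, c=M2/2=-17/43, d=(M3−M2)/(6·1)=55/516, b=Δ2−h2·(2M2+M3)/6=665/516
seg 3: a=0, c=M3/2=-13/172, d=(M4−M3)/(6·3)=13/1548, b=Δ3−h3·(2M3+M4)/6=211/258
t_q=3 → seg 1, τ=1; S=-4+146/129·τ+163/344·τ²+-299/2064·τ³=-1747/688

  seg 0: a=-5 b=95/516 c=0 d=163/2064
  seg 1: a=-4 b=146/129 c=163/344 d=-299/2064
  seg 2: a=-1 b=665/516 c=-17/43 d=55/516
  seg 3: a=0 b=211/258 c=-13/172 d=13/1548
S(3) = -1747/688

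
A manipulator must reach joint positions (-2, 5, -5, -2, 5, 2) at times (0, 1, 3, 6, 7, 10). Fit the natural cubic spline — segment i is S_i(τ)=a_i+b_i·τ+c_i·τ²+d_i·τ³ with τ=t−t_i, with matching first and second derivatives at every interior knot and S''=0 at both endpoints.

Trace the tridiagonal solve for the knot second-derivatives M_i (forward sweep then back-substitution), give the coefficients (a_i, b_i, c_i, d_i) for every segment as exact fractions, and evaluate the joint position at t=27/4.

  seg 0: a=-2 b=2399/258 c=0 d=-593/258
  seg 1: a=5 b=310/129 c=-593/86 d=206/129
  seg 2: a=-5 b=-776/129 c=231/86 d=-269/2322
  seg 3: a=-2 b=1799/258 c=212/129 d=-139/86
  seg 4: a=5 b=698/129 c=-827/258 d=827/2322
S(27/4) = 19111/5504

Δ: Δ0=7, Δ1=-5, Δ2=1, Δ3=7, Δ4=-1
row 1: diag=6, rhs=-72; c'=1/3, d'=-12
row 2: denom=10−2·1/3=28/3; d'=(36−2·-12)/(28/3)=45/7
row 3: denom=8−3·9/28=197/28; d'=(36−3·45/7)/(197/28)=468/197
row 4: denom=8−1·28/197=1548/197; d'=(-48−1·468/197)/(1548/197)=-827/129
back: M4=-827/129
back: M3=468/197−28/197·-827/129=424/129
back: M2=45/7−9/28·424/129=231/43
back: M1=-12−1/3·231/43=-593/43
M: M0=0, M1=-593/43, M2=231/43, M3=424/129, M4=-827/129, M5=0
seg 0: a=-2, c=M0/2=0, d=(M1−M0)/(6·1)=-593/258, b=Δ0−h0·(2M0+M1)/6=2399/258
seg 1: a=5, c=M1/2=-593/86, d=(M2−M1)/(6·2)=206/129, b=Δ1−h1·(2M1+M2)/6=310/129
seg 2: a=-5, c=M2/2=231/86, d=(M3−M2)/(6·3)=-269/2322, b=Δ2−h2·(2M2+M3)/6=-776/129
seg 3: a=-2, c=M3/2=212/129, d=(M4−M3)/(6·1)=-139/86, b=Δ3−h3·(2M3+M4)/6=1799/258
seg 4: a=5, c=M4/2=-827/258, d=(M5−M4)/(6·3)=827/2322, b=Δ4−h4·(2M4+M5)/6=698/129
t_q=27/4 → seg 3, τ=3/4; S=-2+1799/258·τ+212/129·τ²+-139/86·τ³=19111/5504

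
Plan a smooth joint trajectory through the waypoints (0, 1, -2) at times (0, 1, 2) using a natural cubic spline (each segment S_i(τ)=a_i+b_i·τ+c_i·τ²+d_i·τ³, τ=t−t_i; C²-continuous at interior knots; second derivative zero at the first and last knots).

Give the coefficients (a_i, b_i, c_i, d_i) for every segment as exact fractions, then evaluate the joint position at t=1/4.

Δ: Δ0=1, Δ1=-3
row 1: diag=4, rhs=-24; c'=1/4, d'=-6
back: M1=-6
M: M0=0, M1=-6, M2=0
seg 0: a=0, c=M0/2=0, d=(M1−M0)/(6·1)=-1, b=Δ0−h0·(2M0+M1)/6=2
seg 1: a=1, c=M1/2=-3, d=(M2−M1)/(6·1)=1, b=Δ1−h1·(2M1+M2)/6=-1
t_q=1/4 → seg 0, τ=1/4; S=0+2·τ+0·τ²+-1·τ³=31/64

  seg 0: a=0 b=2 c=0 d=-1
  seg 1: a=1 b=-1 c=-3 d=1
S(1/4) = 31/64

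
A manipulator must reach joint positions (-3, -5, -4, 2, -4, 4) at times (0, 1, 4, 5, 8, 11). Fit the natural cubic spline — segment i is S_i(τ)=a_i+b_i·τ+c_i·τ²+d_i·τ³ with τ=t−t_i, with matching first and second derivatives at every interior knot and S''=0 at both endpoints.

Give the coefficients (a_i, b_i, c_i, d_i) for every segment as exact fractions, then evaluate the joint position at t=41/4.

Δ: Δ0=-2, Δ1=1/3, Δ2=6, Δ3=-2, Δ4=8/3
row 1: diag=8, rhs=14; c'=3/8, d'=7/4
row 2: denom=8−3·3/8=55/8; d'=(34−3·7/4)/(55/8)=46/11
row 3: denom=8−1·8/55=432/55; d'=(-48−1·46/11)/(432/55)=-1435/216
row 4: denom=12−3·55/144=521/48; d'=(28−3·-1435/216)/(521/48)=6902/1563
back: M4=6902/1563
back: M3=-1435/216−55/144·6902/1563=-4340/521
back: M2=46/11−8/55·-4340/521=2810/521
back: M1=7/4−3/8·2810/521=-142/521
M: M0=0, M1=-142/521, M2=2810/521, M3=-4340/521, M4=6902/1563, M5=0
seg 0: a=-3, c=M0/2=0, d=(M1−M0)/(6·1)=-71/1563, b=Δ0−h0·(2M0+M1)/6=-3055/1563
seg 1: a=-5, c=M1/2=-71/521, d=(M2−M1)/(6·3)=164/521, b=Δ1−h1·(2M1+M2)/6=-3268/1563
seg 2: a=-4, c=M2/2=1405/521, d=(M3−M2)/(6·1)=-3575/1563, b=Δ2−h2·(2M2+M3)/6=8738/1563
seg 3: a=2, c=M3/2=-2170/521, d=(M4−M3)/(6·3)=9961/14067, b=Δ3−h3·(2M3+M4)/6=6443/1563
seg 4: a=-4, c=M4/2=3451/1563, d=(M5−M4)/(6·3)=-3451/14067, b=Δ4−h4·(2M4+M5)/6=-2734/1563
t_q=41/4 → seg 4, τ=9/4; S=-4+-2734/1563·τ+3451/1563·τ²+-3451/14067·τ³=14923/33344

  seg 0: a=-3 b=-3055/1563 c=0 d=-71/1563
  seg 1: a=-5 b=-3268/1563 c=-71/521 d=164/521
  seg 2: a=-4 b=8738/1563 c=1405/521 d=-3575/1563
  seg 3: a=2 b=6443/1563 c=-2170/521 d=9961/14067
  seg 4: a=-4 b=-2734/1563 c=3451/1563 d=-3451/14067
S(41/4) = 14923/33344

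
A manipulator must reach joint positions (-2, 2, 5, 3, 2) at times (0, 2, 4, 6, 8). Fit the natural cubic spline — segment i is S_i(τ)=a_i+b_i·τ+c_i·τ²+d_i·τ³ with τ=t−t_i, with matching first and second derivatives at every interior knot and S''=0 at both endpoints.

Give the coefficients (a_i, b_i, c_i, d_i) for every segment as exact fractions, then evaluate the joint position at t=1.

  seg 0: a=-2 b=109/56 c=0 d=3/224
  seg 1: a=2 b=59/28 c=9/112 d=-43/224
  seg 2: a=5 b=1/8 c=-15/14 d=57/224
  seg 3: a=3 b=-31/28 c=51/112 d=-17/224
S(1) = -9/224

Δ: Δ0=2, Δ1=3/2, Δ2=-1, Δ3=-1/2
row 1: diag=8, rhs=-3; c'=1/4, d'=-3/8
row 2: denom=8−2·1/4=15/2; d'=(-15−2·-3/8)/(15/2)=-19/10
row 3: denom=8−2·4/15=112/15; d'=(3−2·-19/10)/(112/15)=51/56
back: M3=51/56
back: M2=-19/10−4/15·51/56=-15/7
back: M1=-3/8−1/4·-15/7=9/56
M: M0=0, M1=9/56, M2=-15/7, M3=51/56, M4=0
seg 0: a=-2, c=M0/2=0, d=(M1−M0)/(6·2)=3/224, b=Δ0−h0·(2M0+M1)/6=109/56
seg 1: a=2, c=M1/2=9/112, d=(M2−M1)/(6·2)=-43/224, b=Δ1−h1·(2M1+M2)/6=59/28
seg 2: a=5, c=M2/2=-15/14, d=(M3−M2)/(6·2)=57/224, b=Δ2−h2·(2M2+M3)/6=1/8
seg 3: a=3, c=M3/2=51/112, d=(M4−M3)/(6·2)=-17/224, b=Δ3−h3·(2M3+M4)/6=-31/28
t_q=1 → seg 0, τ=1; S=-2+109/56·τ+0·τ²+3/224·τ³=-9/224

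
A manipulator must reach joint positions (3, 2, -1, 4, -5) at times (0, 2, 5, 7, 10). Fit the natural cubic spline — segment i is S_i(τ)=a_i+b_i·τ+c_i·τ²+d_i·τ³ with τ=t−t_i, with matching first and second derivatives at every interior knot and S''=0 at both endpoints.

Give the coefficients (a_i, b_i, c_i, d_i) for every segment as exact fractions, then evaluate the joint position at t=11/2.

Δ: Δ0=-1/2, Δ1=-1, Δ2=5/2, Δ3=-3
row 1: diag=10, rhs=-3; c'=3/10, d'=-3/10
row 2: denom=10−3·3/10=91/10; d'=(21−3·-3/10)/(91/10)=219/91
row 3: denom=10−2·20/91=870/91; d'=(-33−2·219/91)/(870/91)=-1147/290
back: M3=-1147/290
back: M2=219/91−20/91·-1147/290=95/29
back: M1=-3/10−3/10·95/29=-186/145
M: M0=0, M1=-186/145, M2=95/29, M3=-1147/290, M4=0
seg 0: a=3, c=M0/2=0, d=(M1−M0)/(6·2)=-31/290, b=Δ0−h0·(2M0+M1)/6=-21/290
seg 1: a=2, c=M1/2=-93/145, d=(M2−M1)/(6·3)=661/2610, b=Δ1−h1·(2M1+M2)/6=-393/290
seg 2: a=-1, c=M2/2=95/58, d=(M3−M2)/(6·2)=-699/1160, b=Δ2−h2·(2M2+M3)/6=237/145
seg 3: a=4, c=M3/2=-1147/580, d=(M4−M3)/(6·3)=1147/5220, b=Δ3−h3·(2M3+M4)/6=277/290
t_q=11/2 → seg 2, τ=1/2; S=-1+237/145·τ+95/58·τ²+-699/1160·τ³=281/1856

  seg 0: a=3 b=-21/290 c=0 d=-31/290
  seg 1: a=2 b=-393/290 c=-93/145 d=661/2610
  seg 2: a=-1 b=237/145 c=95/58 d=-699/1160
  seg 3: a=4 b=277/290 c=-1147/580 d=1147/5220
S(11/2) = 281/1856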